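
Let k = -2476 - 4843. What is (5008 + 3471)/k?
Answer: -8479/7319 ≈ -1.1585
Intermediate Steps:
k = -7319
(5008 + 3471)/k = (5008 + 3471)/(-7319) = 8479*(-1/7319) = -8479/7319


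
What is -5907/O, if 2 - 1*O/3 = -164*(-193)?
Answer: 1969/31650 ≈ 0.062212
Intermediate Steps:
O = -94950 (O = 6 - (-492)*(-193) = 6 - 3*31652 = 6 - 94956 = -94950)
-5907/O = -5907/(-94950) = -5907*(-1/94950) = 1969/31650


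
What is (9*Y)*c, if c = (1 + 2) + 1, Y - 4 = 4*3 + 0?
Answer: 576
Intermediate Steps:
Y = 16 (Y = 4 + (4*3 + 0) = 4 + (12 + 0) = 4 + 12 = 16)
c = 4 (c = 3 + 1 = 4)
(9*Y)*c = (9*16)*4 = 144*4 = 576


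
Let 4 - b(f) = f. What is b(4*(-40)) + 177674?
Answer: 177838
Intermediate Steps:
b(f) = 4 - f
b(4*(-40)) + 177674 = (4 - 4*(-40)) + 177674 = (4 - 1*(-160)) + 177674 = (4 + 160) + 177674 = 164 + 177674 = 177838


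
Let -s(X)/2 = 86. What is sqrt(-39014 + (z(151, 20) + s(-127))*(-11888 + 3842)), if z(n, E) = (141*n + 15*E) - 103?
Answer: 5*I*sqrt(6861902) ≈ 13098.0*I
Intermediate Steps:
s(X) = -172 (s(X) = -2*86 = -172)
z(n, E) = -103 + 15*E + 141*n (z(n, E) = (15*E + 141*n) - 103 = -103 + 15*E + 141*n)
sqrt(-39014 + (z(151, 20) + s(-127))*(-11888 + 3842)) = sqrt(-39014 + ((-103 + 15*20 + 141*151) - 172)*(-11888 + 3842)) = sqrt(-39014 + ((-103 + 300 + 21291) - 172)*(-8046)) = sqrt(-39014 + (21488 - 172)*(-8046)) = sqrt(-39014 + 21316*(-8046)) = sqrt(-39014 - 171508536) = sqrt(-171547550) = 5*I*sqrt(6861902)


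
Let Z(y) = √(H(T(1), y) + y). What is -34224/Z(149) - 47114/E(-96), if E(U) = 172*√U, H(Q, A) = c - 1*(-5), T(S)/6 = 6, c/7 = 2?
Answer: -2852*√42/7 + 23557*I*√6/2064 ≈ -2640.4 + 27.957*I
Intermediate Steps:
c = 14 (c = 7*2 = 14)
T(S) = 36 (T(S) = 6*6 = 36)
H(Q, A) = 19 (H(Q, A) = 14 - 1*(-5) = 14 + 5 = 19)
Z(y) = √(19 + y)
-34224/Z(149) - 47114/E(-96) = -34224/√(19 + 149) - 47114*(-I*√6/4128) = -34224*√42/84 - 47114*(-I*√6/4128) = -2852*√42/7 - (-23557)*I*√6/2064 = -2852*√42/7 + 23557*I*√6/2064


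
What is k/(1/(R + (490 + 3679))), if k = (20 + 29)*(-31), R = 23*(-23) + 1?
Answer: -5530679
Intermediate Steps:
R = -528 (R = -529 + 1 = -528)
k = -1519 (k = 49*(-31) = -1519)
k/(1/(R + (490 + 3679))) = -1519/(1/(-528 + (490 + 3679))) = -1519/(1/(-528 + 4169)) = -1519/(1/3641) = -1519/1/3641 = -1519*3641 = -5530679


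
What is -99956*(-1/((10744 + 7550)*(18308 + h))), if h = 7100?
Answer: 24989/116203488 ≈ 0.00021505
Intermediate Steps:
-99956*(-1/((10744 + 7550)*(18308 + h))) = -99956*(-1/((10744 + 7550)*(18308 + 7100))) = -99956/((-25408*18294)) = -99956/((-1*464813952)) = -99956/(-464813952) = -99956*(-1/464813952) = 24989/116203488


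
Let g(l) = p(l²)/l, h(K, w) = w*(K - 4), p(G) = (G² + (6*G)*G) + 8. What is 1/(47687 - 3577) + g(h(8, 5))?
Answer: 494035529/8822 ≈ 56000.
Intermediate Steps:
p(G) = 8 + 7*G² (p(G) = (G² + 6*G²) + 8 = 7*G² + 8 = 8 + 7*G²)
h(K, w) = w*(-4 + K)
g(l) = (8 + 7*l⁴)/l (g(l) = (8 + 7*(l²)²)/l = (8 + 7*l⁴)/l)
1/(47687 - 3577) + g(h(8, 5)) = 1/(47687 - 3577) + (8 + 7*(5*(-4 + 8))⁴)/((5*(-4 + 8))) = 1/44110 + (8 + 7*(5*4)⁴)/((5*4)) = 1/44110 + (8 + 7*20⁴)/20 = 1/44110 + (8 + 7*160000)/20 = 1/44110 + (8 + 1120000)/20 = 1/44110 + (1/20)*1120008 = 1/44110 + 280002/5 = 494035529/8822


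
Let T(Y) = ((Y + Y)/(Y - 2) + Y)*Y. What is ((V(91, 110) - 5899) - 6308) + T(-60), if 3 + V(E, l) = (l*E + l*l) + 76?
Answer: 417256/31 ≈ 13460.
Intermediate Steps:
V(E, l) = 73 + l² + E*l (V(E, l) = -3 + ((l*E + l*l) + 76) = -3 + ((E*l + l²) + 76) = -3 + ((l² + E*l) + 76) = -3 + (76 + l² + E*l) = 73 + l² + E*l)
T(Y) = Y*(Y + 2*Y/(-2 + Y)) (T(Y) = ((2*Y)/(-2 + Y) + Y)*Y = (2*Y/(-2 + Y) + Y)*Y = (Y + 2*Y/(-2 + Y))*Y = Y*(Y + 2*Y/(-2 + Y)))
((V(91, 110) - 5899) - 6308) + T(-60) = (((73 + 110² + 91*110) - 5899) - 6308) + (-60)³/(-2 - 60) = (((73 + 12100 + 10010) - 5899) - 6308) - 216000/(-62) = ((22183 - 5899) - 6308) - 216000*(-1/62) = (16284 - 6308) + 108000/31 = 9976 + 108000/31 = 417256/31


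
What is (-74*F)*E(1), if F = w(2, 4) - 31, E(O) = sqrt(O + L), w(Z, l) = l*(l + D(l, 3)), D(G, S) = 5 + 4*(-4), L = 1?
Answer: 4366*sqrt(2) ≈ 6174.5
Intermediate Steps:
D(G, S) = -11 (D(G, S) = 5 - 16 = -11)
w(Z, l) = l*(-11 + l) (w(Z, l) = l*(l - 11) = l*(-11 + l))
E(O) = sqrt(1 + O) (E(O) = sqrt(O + 1) = sqrt(1 + O))
F = -59 (F = 4*(-11 + 4) - 31 = 4*(-7) - 31 = -28 - 31 = -59)
(-74*F)*E(1) = (-74*(-59))*sqrt(1 + 1) = 4366*sqrt(2)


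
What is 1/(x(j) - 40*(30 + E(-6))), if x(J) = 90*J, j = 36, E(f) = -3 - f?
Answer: 1/1920 ≈ 0.00052083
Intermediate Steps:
1/(x(j) - 40*(30 + E(-6))) = 1/(90*36 - 40*(30 + (-3 - 1*(-6)))) = 1/(3240 - 40*(30 + (-3 + 6))) = 1/(3240 - 40*(30 + 3)) = 1/(3240 - 40*33) = 1/(3240 - 1320) = 1/1920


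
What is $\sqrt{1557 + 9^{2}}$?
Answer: $3 \sqrt{182} \approx 40.472$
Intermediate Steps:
$\sqrt{1557 + 9^{2}} = \sqrt{1557 + 81} = \sqrt{1638} = 3 \sqrt{182}$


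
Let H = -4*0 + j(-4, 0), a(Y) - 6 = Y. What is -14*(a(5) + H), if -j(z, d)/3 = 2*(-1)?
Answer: -238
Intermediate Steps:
j(z, d) = 6 (j(z, d) = -6*(-1) = -3*(-2) = 6)
a(Y) = 6 + Y
H = 6 (H = -4*0 + 6 = 0 + 6 = 6)
-14*(a(5) + H) = -14*((6 + 5) + 6) = -14*(11 + 6) = -14*17 = -238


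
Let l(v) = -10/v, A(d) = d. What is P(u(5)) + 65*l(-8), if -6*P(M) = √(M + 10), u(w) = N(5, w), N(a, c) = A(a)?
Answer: 325/4 - √15/6 ≈ 80.604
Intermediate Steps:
N(a, c) = a
u(w) = 5
P(M) = -√(10 + M)/6 (P(M) = -√(M + 10)/6 = -√(10 + M)/6)
P(u(5)) + 65*l(-8) = -√(10 + 5)/6 + 65*(-10/(-8)) = -√15/6 + 65*(-10*(-⅛)) = -√15/6 + 65*(5/4) = -√15/6 + 325/4 = 325/4 - √15/6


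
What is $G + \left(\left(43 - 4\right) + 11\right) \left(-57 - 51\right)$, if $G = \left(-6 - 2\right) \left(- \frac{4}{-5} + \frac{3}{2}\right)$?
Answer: $- \frac{27092}{5} \approx -5418.4$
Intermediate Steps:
$G = - \frac{92}{5}$ ($G = - 8 \left(\left(-4\right) \left(- \frac{1}{5}\right) + 3 \cdot \frac{1}{2}\right) = - 8 \left(\frac{4}{5} + \frac{3}{2}\right) = \left(-8\right) \frac{23}{10} = - \frac{92}{5} \approx -18.4$)
$G + \left(\left(43 - 4\right) + 11\right) \left(-57 - 51\right) = - \frac{92}{5} + \left(\left(43 - 4\right) + 11\right) \left(-57 - 51\right) = - \frac{92}{5} + \left(39 + 11\right) \left(-108\right) = - \frac{92}{5} + 50 \left(-108\right) = - \frac{92}{5} - 5400 = - \frac{27092}{5}$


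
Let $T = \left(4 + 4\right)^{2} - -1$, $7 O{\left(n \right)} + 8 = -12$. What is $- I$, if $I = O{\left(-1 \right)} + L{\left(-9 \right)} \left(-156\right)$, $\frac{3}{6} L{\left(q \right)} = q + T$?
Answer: $\frac{122324}{7} \approx 17475.0$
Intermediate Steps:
$O{\left(n \right)} = - \frac{20}{7}$ ($O{\left(n \right)} = - \frac{8}{7} + \frac{1}{7} \left(-12\right) = - \frac{8}{7} - \frac{12}{7} = - \frac{20}{7}$)
$T = 65$ ($T = 8^{2} + 1 = 64 + 1 = 65$)
$L{\left(q \right)} = 130 + 2 q$ ($L{\left(q \right)} = 2 \left(q + 65\right) = 2 \left(65 + q\right) = 130 + 2 q$)
$I = - \frac{122324}{7}$ ($I = - \frac{20}{7} + \left(130 + 2 \left(-9\right)\right) \left(-156\right) = - \frac{20}{7} + \left(130 - 18\right) \left(-156\right) = - \frac{20}{7} + 112 \left(-156\right) = - \frac{20}{7} - 17472 = - \frac{122324}{7} \approx -17475.0$)
$- I = \left(-1\right) \left(- \frac{122324}{7}\right) = \frac{122324}{7}$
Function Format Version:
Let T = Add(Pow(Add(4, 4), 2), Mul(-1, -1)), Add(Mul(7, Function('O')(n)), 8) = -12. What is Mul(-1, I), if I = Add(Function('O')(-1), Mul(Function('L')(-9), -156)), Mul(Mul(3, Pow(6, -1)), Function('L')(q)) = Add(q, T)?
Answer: Rational(122324, 7) ≈ 17475.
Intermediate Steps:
Function('O')(n) = Rational(-20, 7) (Function('O')(n) = Add(Rational(-8, 7), Mul(Rational(1, 7), -12)) = Add(Rational(-8, 7), Rational(-12, 7)) = Rational(-20, 7))
T = 65 (T = Add(Pow(8, 2), 1) = Add(64, 1) = 65)
Function('L')(q) = Add(130, Mul(2, q)) (Function('L')(q) = Mul(2, Add(q, 65)) = Mul(2, Add(65, q)) = Add(130, Mul(2, q)))
I = Rational(-122324, 7) (I = Add(Rational(-20, 7), Mul(Add(130, Mul(2, -9)), -156)) = Add(Rational(-20, 7), Mul(Add(130, -18), -156)) = Add(Rational(-20, 7), Mul(112, -156)) = Add(Rational(-20, 7), -17472) = Rational(-122324, 7) ≈ -17475.)
Mul(-1, I) = Mul(-1, Rational(-122324, 7)) = Rational(122324, 7)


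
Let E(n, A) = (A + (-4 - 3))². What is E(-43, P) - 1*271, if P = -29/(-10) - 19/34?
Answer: -1801159/7225 ≈ -249.30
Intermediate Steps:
P = 199/85 (P = -29*(-⅒) - 19*1/34 = 29/10 - 19/34 = 199/85 ≈ 2.3412)
E(n, A) = (-7 + A)² (E(n, A) = (A - 7)² = (-7 + A)²)
E(-43, P) - 1*271 = (-7 + 199/85)² - 1*271 = (-396/85)² - 271 = 156816/7225 - 271 = -1801159/7225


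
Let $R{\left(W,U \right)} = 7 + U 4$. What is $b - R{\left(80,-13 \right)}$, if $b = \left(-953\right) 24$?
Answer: $-22827$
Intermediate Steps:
$b = -22872$
$R{\left(W,U \right)} = 7 + 4 U$
$b - R{\left(80,-13 \right)} = -22872 - \left(7 + 4 \left(-13\right)\right) = -22872 - \left(7 - 52\right) = -22872 - -45 = -22872 + 45 = -22827$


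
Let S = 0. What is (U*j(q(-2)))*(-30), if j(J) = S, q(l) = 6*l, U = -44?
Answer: 0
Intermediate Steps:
j(J) = 0
(U*j(q(-2)))*(-30) = -44*0*(-30) = 0*(-30) = 0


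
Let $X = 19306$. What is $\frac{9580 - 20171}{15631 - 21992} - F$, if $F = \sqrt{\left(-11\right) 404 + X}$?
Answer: $\frac{10591}{6361} - \sqrt{14862} \approx -120.24$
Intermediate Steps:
$F = \sqrt{14862}$ ($F = \sqrt{\left(-11\right) 404 + 19306} = \sqrt{-4444 + 19306} = \sqrt{14862} \approx 121.91$)
$\frac{9580 - 20171}{15631 - 21992} - F = \frac{9580 - 20171}{15631 - 21992} - \sqrt{14862} = - \frac{10591}{-6361} - \sqrt{14862} = \left(-10591\right) \left(- \frac{1}{6361}\right) - \sqrt{14862} = \frac{10591}{6361} - \sqrt{14862}$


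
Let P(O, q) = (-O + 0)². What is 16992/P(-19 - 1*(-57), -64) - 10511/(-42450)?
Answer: 184122071/15324450 ≈ 12.015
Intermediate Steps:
P(O, q) = O² (P(O, q) = (-O)² = O²)
16992/P(-19 - 1*(-57), -64) - 10511/(-42450) = 16992/((-19 - 1*(-57))²) - 10511/(-42450) = 16992/((-19 + 57)²) - 10511*(-1/42450) = 16992/(38²) + 10511/42450 = 16992/1444 + 10511/42450 = 16992*(1/1444) + 10511/42450 = 4248/361 + 10511/42450 = 184122071/15324450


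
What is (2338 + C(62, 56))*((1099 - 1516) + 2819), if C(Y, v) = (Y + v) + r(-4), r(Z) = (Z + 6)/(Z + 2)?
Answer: 5896910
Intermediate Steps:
r(Z) = (6 + Z)/(2 + Z)
C(Y, v) = -1 + Y + v (C(Y, v) = (Y + v) + (6 - 4)/(2 - 4) = (Y + v) + 2/(-2) = (Y + v) - ½*2 = (Y + v) - 1 = -1 + Y + v)
(2338 + C(62, 56))*((1099 - 1516) + 2819) = (2338 + (-1 + 62 + 56))*((1099 - 1516) + 2819) = (2338 + 117)*(-417 + 2819) = 2455*2402 = 5896910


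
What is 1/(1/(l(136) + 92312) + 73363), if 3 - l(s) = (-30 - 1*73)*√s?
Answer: 312548990559439/22929531597798376030 + 103*√34/22929531597798376030 ≈ 1.3631e-5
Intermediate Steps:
l(s) = 3 + 103*√s (l(s) = 3 - (-30 - 1*73)*√s = 3 - (-30 - 73)*√s = 3 - (-103)*√s = 3 + 103*√s)
1/(1/(l(136) + 92312) + 73363) = 1/(1/((3 + 103*√136) + 92312) + 73363) = 1/(1/((3 + 103*(2*√34)) + 92312) + 73363) = 1/(1/((3 + 206*√34) + 92312) + 73363) = 1/(1/(92315 + 206*√34) + 73363) = 1/(73363 + 1/(92315 + 206*√34))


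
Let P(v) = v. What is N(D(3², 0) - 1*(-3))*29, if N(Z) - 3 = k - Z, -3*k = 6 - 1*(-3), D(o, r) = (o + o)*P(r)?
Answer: -87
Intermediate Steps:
D(o, r) = 2*o*r (D(o, r) = (o + o)*r = (2*o)*r = 2*o*r)
k = -3 (k = -(6 - 1*(-3))/3 = -(6 + 3)/3 = -⅓*9 = -3)
N(Z) = -Z (N(Z) = 3 + (-3 - Z) = -Z)
N(D(3², 0) - 1*(-3))*29 = -(2*3²*0 - 1*(-3))*29 = -(2*9*0 + 3)*29 = -(0 + 3)*29 = -1*3*29 = -3*29 = -87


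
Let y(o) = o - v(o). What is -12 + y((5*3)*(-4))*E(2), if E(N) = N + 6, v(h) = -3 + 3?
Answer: -492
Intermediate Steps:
v(h) = 0
E(N) = 6 + N
y(o) = o (y(o) = o - 1*0 = o + 0 = o)
-12 + y((5*3)*(-4))*E(2) = -12 + ((5*3)*(-4))*(6 + 2) = -12 + (15*(-4))*8 = -12 - 60*8 = -12 - 480 = -492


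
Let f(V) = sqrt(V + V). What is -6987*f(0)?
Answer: 0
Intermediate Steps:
f(V) = sqrt(2)*sqrt(V) (f(V) = sqrt(2*V) = sqrt(2)*sqrt(V))
-6987*f(0) = -6987*sqrt(2)*sqrt(0) = -6987*sqrt(2)*0 = -6987*0 = 0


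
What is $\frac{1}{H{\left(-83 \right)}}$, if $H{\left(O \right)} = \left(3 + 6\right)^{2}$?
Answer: $\frac{1}{81} \approx 0.012346$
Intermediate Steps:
$H{\left(O \right)} = 81$ ($H{\left(O \right)} = 9^{2} = 81$)
$\frac{1}{H{\left(-83 \right)}} = \frac{1}{81}$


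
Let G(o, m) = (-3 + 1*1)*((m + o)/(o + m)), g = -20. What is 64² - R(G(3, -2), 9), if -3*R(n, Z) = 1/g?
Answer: 245759/60 ≈ 4096.0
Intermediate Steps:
G(o, m) = -2 (G(o, m) = (-3 + 1)*((m + o)/(m + o)) = -2*1 = -2)
R(n, Z) = 1/60 (R(n, Z) = -⅓/(-20) = -⅓*(-1/20) = 1/60)
64² - R(G(3, -2), 9) = 64² - 1*1/60 = 4096 - 1/60 = 245759/60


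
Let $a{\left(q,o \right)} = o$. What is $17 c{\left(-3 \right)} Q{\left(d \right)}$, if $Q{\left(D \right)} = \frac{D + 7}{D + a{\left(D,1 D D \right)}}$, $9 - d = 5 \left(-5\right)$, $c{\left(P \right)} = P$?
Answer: $- \frac{123}{70} \approx -1.7571$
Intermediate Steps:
$d = 34$ ($d = 9 - 5 \left(-5\right) = 9 - -25 = 9 + 25 = 34$)
$Q{\left(D \right)} = \frac{7 + D}{D + D^{2}}$ ($Q{\left(D \right)} = \frac{D + 7}{D + 1 D D} = \frac{7 + D}{D + D D} = \frac{7 + D}{D + D^{2}}$)
$17 c{\left(-3 \right)} Q{\left(d \right)} = 17 \left(-3\right) \frac{7 + 34}{34 \left(1 + 34\right)} = - 51 \cdot \frac{1}{34} \cdot \frac{1}{35} \cdot 41 = \left(-51\right) \frac{41}{1190} = - \frac{123}{70}$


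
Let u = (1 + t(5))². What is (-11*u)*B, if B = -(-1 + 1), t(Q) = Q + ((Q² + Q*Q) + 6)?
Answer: 0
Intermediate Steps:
t(Q) = 6 + Q + 2*Q² (t(Q) = Q + ((Q² + Q²) + 6) = Q + (2*Q² + 6) = Q + (6 + 2*Q²) = 6 + Q + 2*Q²)
B = 0 (B = -1*0 = 0)
u = 3844 (u = (1 + (6 + 5 + 2*5²))² = (1 + (6 + 5 + 2*25))² = (1 + (6 + 5 + 50))² = (1 + 61)² = 62² = 3844)
(-11*u)*B = -11*3844*0 = -42284*0 = 0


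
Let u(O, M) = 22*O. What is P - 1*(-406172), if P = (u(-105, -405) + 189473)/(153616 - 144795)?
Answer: 3583030375/8821 ≈ 4.0619e+5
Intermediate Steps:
P = 187163/8821 (P = (22*(-105) + 189473)/(153616 - 144795) = (-2310 + 189473)/8821 = 187163*(1/8821) = 187163/8821 ≈ 21.218)
P - 1*(-406172) = 187163/8821 - 1*(-406172) = 187163/8821 + 406172 = 3583030375/8821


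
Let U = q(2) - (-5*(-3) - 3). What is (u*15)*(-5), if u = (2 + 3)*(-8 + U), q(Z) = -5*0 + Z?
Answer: 6750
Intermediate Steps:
q(Z) = Z (q(Z) = 0 + Z = Z)
U = -10 (U = 2 - (-5*(-3) - 3) = 2 - (15 - 3) = 2 - 1*12 = 2 - 12 = -10)
u = -90 (u = (2 + 3)*(-8 - 10) = 5*(-18) = -90)
(u*15)*(-5) = -90*15*(-5) = -1350*(-5) = 6750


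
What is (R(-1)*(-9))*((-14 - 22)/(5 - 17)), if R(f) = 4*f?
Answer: 108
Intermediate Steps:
(R(-1)*(-9))*((-14 - 22)/(5 - 17)) = ((4*(-1))*(-9))*((-14 - 22)/(5 - 17)) = (-4*(-9))*(-36/(-12)) = 36*(-36*(-1/12)) = 36*3 = 108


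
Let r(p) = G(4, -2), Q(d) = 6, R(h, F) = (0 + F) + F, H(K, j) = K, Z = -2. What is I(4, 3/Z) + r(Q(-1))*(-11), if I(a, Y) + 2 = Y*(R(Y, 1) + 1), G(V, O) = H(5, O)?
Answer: -123/2 ≈ -61.500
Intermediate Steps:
R(h, F) = 2*F (R(h, F) = F + F = 2*F)
G(V, O) = 5
I(a, Y) = -2 + 3*Y (I(a, Y) = -2 + Y*(2*1 + 1) = -2 + Y*(2 + 1) = -2 + Y*3 = -2 + 3*Y)
r(p) = 5
I(4, 3/Z) + r(Q(-1))*(-11) = (-2 + 3*(3/(-2))) + 5*(-11) = (-2 + 3*(3*(-1/2))) - 55 = (-2 + 3*(-3/2)) - 55 = (-2 - 9/2) - 55 = -13/2 - 55 = -123/2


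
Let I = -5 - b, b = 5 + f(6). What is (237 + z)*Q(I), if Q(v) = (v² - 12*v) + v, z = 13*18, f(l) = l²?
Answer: 1234962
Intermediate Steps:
b = 41 (b = 5 + 6² = 5 + 36 = 41)
z = 234
I = -46 (I = -5 - 1*41 = -5 - 41 = -46)
Q(v) = v² - 11*v
(237 + z)*Q(I) = (237 + 234)*(-46*(-11 - 46)) = 471*(-46*(-57)) = 471*2622 = 1234962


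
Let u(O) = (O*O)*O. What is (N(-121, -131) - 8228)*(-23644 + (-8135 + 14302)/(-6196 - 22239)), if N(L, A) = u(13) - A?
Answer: 793341502260/5687 ≈ 1.3950e+8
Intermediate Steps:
u(O) = O³ (u(O) = O²*O = O³)
N(L, A) = 2197 - A (N(L, A) = 13³ - A = 2197 - A)
(N(-121, -131) - 8228)*(-23644 + (-8135 + 14302)/(-6196 - 22239)) = ((2197 - 1*(-131)) - 8228)*(-23644 + (-8135 + 14302)/(-6196 - 22239)) = ((2197 + 131) - 8228)*(-23644 + 6167/(-28435)) = (2328 - 8228)*(-23644 + 6167*(-1/28435)) = -5900*(-23644 - 6167/28435) = -5900*(-672323307/28435) = 793341502260/5687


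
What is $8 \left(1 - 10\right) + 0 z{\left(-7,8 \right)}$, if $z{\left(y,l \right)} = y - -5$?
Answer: $-72$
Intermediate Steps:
$z{\left(y,l \right)} = 5 + y$ ($z{\left(y,l \right)} = y + 5 = 5 + y$)
$8 \left(1 - 10\right) + 0 z{\left(-7,8 \right)} = 8 \left(1 - 10\right) + 0 \left(5 - 7\right) = 8 \left(1 - 10\right) + 0 \left(-2\right) = 8 \left(-9\right) + 0 = -72 + 0 = -72$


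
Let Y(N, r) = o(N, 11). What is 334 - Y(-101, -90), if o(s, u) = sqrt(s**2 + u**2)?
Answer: 334 - sqrt(10322) ≈ 232.40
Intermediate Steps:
Y(N, r) = sqrt(121 + N**2) (Y(N, r) = sqrt(N**2 + 11**2) = sqrt(N**2 + 121) = sqrt(121 + N**2))
334 - Y(-101, -90) = 334 - sqrt(121 + (-101)**2) = 334 - sqrt(121 + 10201) = 334 - sqrt(10322)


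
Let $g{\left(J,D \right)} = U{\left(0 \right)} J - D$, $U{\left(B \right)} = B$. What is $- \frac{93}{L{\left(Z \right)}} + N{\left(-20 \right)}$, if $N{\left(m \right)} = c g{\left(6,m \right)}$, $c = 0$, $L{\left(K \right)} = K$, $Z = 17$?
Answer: $- \frac{93}{17} \approx -5.4706$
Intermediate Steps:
$g{\left(J,D \right)} = - D$ ($g{\left(J,D \right)} = 0 J - D = 0 - D = - D$)
$N{\left(m \right)} = 0$ ($N{\left(m \right)} = 0 \left(- m\right) = 0$)
$- \frac{93}{L{\left(Z \right)}} + N{\left(-20 \right)} = - \frac{93}{17} + 0 = - \frac{93}{17}$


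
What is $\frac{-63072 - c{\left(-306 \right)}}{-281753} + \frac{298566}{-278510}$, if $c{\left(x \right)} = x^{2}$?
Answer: $- \frac{20238560559}{39235514015} \approx -0.51582$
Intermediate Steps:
$\frac{-63072 - c{\left(-306 \right)}}{-281753} + \frac{298566}{-278510} = \frac{-63072 - \left(-306\right)^{2}}{-281753} + \frac{298566}{-278510} = \left(-63072 - 93636\right) \left(- \frac{1}{281753}\right) + 298566 \left(- \frac{1}{278510}\right) = \left(-63072 - 93636\right) \left(- \frac{1}{281753}\right) - \frac{149283}{139255} = \left(-156708\right) \left(- \frac{1}{281753}\right) - \frac{149283}{139255} = \frac{156708}{281753} - \frac{149283}{139255} = - \frac{20238560559}{39235514015}$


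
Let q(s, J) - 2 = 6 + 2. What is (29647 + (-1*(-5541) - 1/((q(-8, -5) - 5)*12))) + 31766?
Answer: 4017239/60 ≈ 66954.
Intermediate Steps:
q(s, J) = 10 (q(s, J) = 2 + (6 + 2) = 2 + 8 = 10)
(29647 + (-1*(-5541) - 1/((q(-8, -5) - 5)*12))) + 31766 = (29647 + (-1*(-5541) - 1/((10 - 5)*12))) + 31766 = (29647 + (5541 - 1/(5*12))) + 31766 = (29647 + (5541 - 1/60)) + 31766 = (29647 + 332459/60) + 31766 = 2111279/60 + 31766 = 4017239/60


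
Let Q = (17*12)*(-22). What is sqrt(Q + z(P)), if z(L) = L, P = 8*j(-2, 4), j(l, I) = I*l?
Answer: 2*I*sqrt(1138) ≈ 67.469*I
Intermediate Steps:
Q = -4488 (Q = 204*(-22) = -4488)
P = -64 (P = 8*(4*(-2)) = 8*(-8) = -64)
sqrt(Q + z(P)) = sqrt(-4488 - 64) = sqrt(-4552) = 2*I*sqrt(1138)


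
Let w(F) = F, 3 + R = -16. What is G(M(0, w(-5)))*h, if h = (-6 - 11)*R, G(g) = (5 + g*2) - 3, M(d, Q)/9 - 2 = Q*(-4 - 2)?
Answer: 186694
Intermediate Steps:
R = -19 (R = -3 - 16 = -19)
M(d, Q) = 18 - 54*Q (M(d, Q) = 18 + 9*(Q*(-4 - 2)) = 18 + 9*(Q*(-6)) = 18 + 9*(-6*Q) = 18 - 54*Q)
G(g) = 2 + 2*g (G(g) = (5 + 2*g) - 3 = 2 + 2*g)
h = 323 (h = (-6 - 11)*(-19) = -17*(-19) = 323)
G(M(0, w(-5)))*h = (2 + 2*(18 - 54*(-5)))*323 = (2 + 2*(18 + 270))*323 = (2 + 2*288)*323 = (2 + 576)*323 = 578*323 = 186694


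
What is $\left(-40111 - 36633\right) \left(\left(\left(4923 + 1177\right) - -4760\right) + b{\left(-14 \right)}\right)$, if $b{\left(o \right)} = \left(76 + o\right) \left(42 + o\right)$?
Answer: $-966667424$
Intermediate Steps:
$b{\left(o \right)} = \left(42 + o\right) \left(76 + o\right)$
$\left(-40111 - 36633\right) \left(\left(\left(4923 + 1177\right) - -4760\right) + b{\left(-14 \right)}\right) = \left(-40111 - 36633\right) \left(\left(\left(4923 + 1177\right) - -4760\right) + \left(3192 + \left(-14\right)^{2} + 118 \left(-14\right)\right)\right) = - 76744 \left(\left(6100 + 4760\right) + \left(3192 + 196 - 1652\right)\right) = - 76744 \left(10860 + 1736\right) = \left(-76744\right) 12596 = -966667424$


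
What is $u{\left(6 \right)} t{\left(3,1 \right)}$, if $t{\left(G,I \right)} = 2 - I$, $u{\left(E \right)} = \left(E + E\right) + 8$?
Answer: $20$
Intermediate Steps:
$u{\left(E \right)} = 8 + 2 E$ ($u{\left(E \right)} = 2 E + 8 = 8 + 2 E$)
$u{\left(6 \right)} t{\left(3,1 \right)} = \left(8 + 2 \cdot 6\right) \left(2 - 1\right) = \left(8 + 12\right) \left(2 - 1\right) = 20 \cdot 1 = 20$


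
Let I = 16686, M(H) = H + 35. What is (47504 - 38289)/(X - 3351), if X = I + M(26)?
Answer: 9215/13396 ≈ 0.68789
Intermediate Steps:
M(H) = 35 + H
X = 16747 (X = 16686 + (35 + 26) = 16686 + 61 = 16747)
(47504 - 38289)/(X - 3351) = (47504 - 38289)/(16747 - 3351) = 9215/13396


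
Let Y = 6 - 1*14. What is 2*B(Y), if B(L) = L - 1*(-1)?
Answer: -14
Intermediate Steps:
Y = -8 (Y = 6 - 14 = -8)
B(L) = 1 + L (B(L) = L + 1 = 1 + L)
2*B(Y) = 2*(1 - 8) = 2*(-7) = -14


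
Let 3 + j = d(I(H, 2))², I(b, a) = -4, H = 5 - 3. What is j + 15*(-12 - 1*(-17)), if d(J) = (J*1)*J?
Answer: 328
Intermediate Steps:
H = 2
d(J) = J² (d(J) = J*J = J²)
j = 253 (j = -3 + ((-4)²)² = -3 + 16² = -3 + 256 = 253)
j + 15*(-12 - 1*(-17)) = 253 + 15*(-12 - 1*(-17)) = 253 + 15*(-12 + 17) = 253 + 15*5 = 253 + 75 = 328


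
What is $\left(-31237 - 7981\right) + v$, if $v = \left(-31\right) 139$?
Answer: $-43527$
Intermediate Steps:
$v = -4309$
$\left(-31237 - 7981\right) + v = \left(-31237 - 7981\right) - 4309 = -39218 - 4309 = -43527$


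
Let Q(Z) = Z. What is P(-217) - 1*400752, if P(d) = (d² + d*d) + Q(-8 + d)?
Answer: -306799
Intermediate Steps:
P(d) = -8 + d + 2*d² (P(d) = (d² + d*d) + (-8 + d) = (d² + d²) + (-8 + d) = 2*d² + (-8 + d) = -8 + d + 2*d²)
P(-217) - 1*400752 = (-8 - 217 + 2*(-217)²) - 1*400752 = (-8 - 217 + 2*47089) - 400752 = (-8 - 217 + 94178) - 400752 = 93953 - 400752 = -306799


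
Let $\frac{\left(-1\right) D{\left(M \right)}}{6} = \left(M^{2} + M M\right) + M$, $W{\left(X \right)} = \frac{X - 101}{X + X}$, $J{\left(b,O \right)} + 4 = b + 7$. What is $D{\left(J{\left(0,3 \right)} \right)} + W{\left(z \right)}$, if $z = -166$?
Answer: $- \frac{41565}{332} \approx -125.2$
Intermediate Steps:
$J{\left(b,O \right)} = 3 + b$ ($J{\left(b,O \right)} = -4 + \left(b + 7\right) = -4 + \left(7 + b\right) = 3 + b$)
$W{\left(X \right)} = \frac{-101 + X}{2 X}$
$D{\left(M \right)} = - 12 M^{2} - 6 M$ ($D{\left(M \right)} = - 6 \left(\left(M^{2} + M M\right) + M\right) = - 6 \left(\left(M^{2} + M^{2}\right) + M\right) = - 6 \left(2 M^{2} + M\right) = - 6 \left(M + 2 M^{2}\right) = - 12 M^{2} - 6 M$)
$D{\left(J{\left(0,3 \right)} \right)} + W{\left(z \right)} = - 6 \left(3 + 0\right) \left(1 + 2 \left(3 + 0\right)\right) + \frac{-101 - 166}{2 \left(-166\right)} = \left(-6\right) 3 \left(1 + 2 \cdot 3\right) + \frac{1}{2} \left(- \frac{1}{166}\right) \left(-267\right) = \left(-6\right) 3 \left(1 + 6\right) + \frac{267}{332} = \left(-6\right) 3 \cdot 7 + \frac{267}{332} = -126 + \frac{267}{332} = - \frac{41565}{332}$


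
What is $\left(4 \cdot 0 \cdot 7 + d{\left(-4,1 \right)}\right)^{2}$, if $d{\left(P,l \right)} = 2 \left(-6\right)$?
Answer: $144$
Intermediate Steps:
$d{\left(P,l \right)} = -12$
$\left(4 \cdot 0 \cdot 7 + d{\left(-4,1 \right)}\right)^{2} = \left(4 \cdot 0 \cdot 7 - 12\right)^{2} = \left(0 \cdot 7 - 12\right)^{2} = \left(0 - 12\right)^{2} = \left(-12\right)^{2} = 144$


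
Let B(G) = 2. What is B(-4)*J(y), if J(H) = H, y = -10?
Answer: -20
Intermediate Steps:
B(-4)*J(y) = 2*(-10) = -20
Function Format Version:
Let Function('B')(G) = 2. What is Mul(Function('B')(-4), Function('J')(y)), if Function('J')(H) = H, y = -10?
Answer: -20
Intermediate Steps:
Mul(Function('B')(-4), Function('J')(y)) = Mul(2, -10) = -20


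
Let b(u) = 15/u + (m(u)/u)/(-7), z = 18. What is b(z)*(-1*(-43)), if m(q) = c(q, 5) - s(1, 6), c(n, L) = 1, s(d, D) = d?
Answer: 215/6 ≈ 35.833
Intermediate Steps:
m(q) = 0 (m(q) = 1 - 1*1 = 1 - 1 = 0)
b(u) = 15/u (b(u) = 15/u + (0/u)/(-7) = 15/u + 0*(-⅐) = 15/u + 0 = 15/u)
b(z)*(-1*(-43)) = (15/18)*(-1*(-43)) = (15*(1/18))*43 = (⅚)*43 = 215/6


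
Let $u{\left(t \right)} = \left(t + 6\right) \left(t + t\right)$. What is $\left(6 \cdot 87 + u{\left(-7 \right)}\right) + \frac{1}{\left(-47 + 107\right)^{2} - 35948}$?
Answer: $\frac{17338527}{32348} \approx 536.0$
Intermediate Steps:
$u{\left(t \right)} = 2 t \left(6 + t\right)$ ($u{\left(t \right)} = \left(6 + t\right) 2 t = 2 t \left(6 + t\right)$)
$\left(6 \cdot 87 + u{\left(-7 \right)}\right) + \frac{1}{\left(-47 + 107\right)^{2} - 35948} = \left(6 \cdot 87 + 2 \left(-7\right) \left(6 - 7\right)\right) + \frac{1}{\left(-47 + 107\right)^{2} - 35948} = \left(522 + 2 \left(-7\right) \left(-1\right)\right) + \frac{1}{60^{2} - 35948} = \left(522 + 14\right) + \frac{1}{3600 - 35948} = 536 + \frac{1}{-32348} = 536 - \frac{1}{32348} = \frac{17338527}{32348}$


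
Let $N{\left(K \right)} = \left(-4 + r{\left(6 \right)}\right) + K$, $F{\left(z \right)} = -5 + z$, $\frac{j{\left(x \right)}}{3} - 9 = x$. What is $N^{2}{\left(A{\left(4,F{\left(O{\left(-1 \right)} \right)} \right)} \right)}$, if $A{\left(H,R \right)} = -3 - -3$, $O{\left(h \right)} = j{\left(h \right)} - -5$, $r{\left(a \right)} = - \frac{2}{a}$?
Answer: $\frac{169}{9} \approx 18.778$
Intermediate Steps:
$j{\left(x \right)} = 27 + 3 x$
$O{\left(h \right)} = 32 + 3 h$ ($O{\left(h \right)} = \left(27 + 3 h\right) - -5 = \left(27 + 3 h\right) + 5 = 32 + 3 h$)
$A{\left(H,R \right)} = 0$ ($A{\left(H,R \right)} = -3 + 3 = 0$)
$N{\left(K \right)} = - \frac{13}{3} + K$ ($N{\left(K \right)} = \left(-4 - \frac{2}{6}\right) + K = \left(-4 - \frac{1}{3}\right) + K = - \frac{13}{3} + K$)
$N^{2}{\left(A{\left(4,F{\left(O{\left(-1 \right)} \right)} \right)} \right)} = \left(- \frac{13}{3} + 0\right)^{2} = \left(- \frac{13}{3}\right)^{2} = \frac{169}{9}$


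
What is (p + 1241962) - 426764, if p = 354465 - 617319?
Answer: 552344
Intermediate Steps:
p = -262854
(p + 1241962) - 426764 = (-262854 + 1241962) - 426764 = 979108 - 426764 = 552344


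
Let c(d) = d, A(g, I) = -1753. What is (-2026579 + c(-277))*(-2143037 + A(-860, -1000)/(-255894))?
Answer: 555754093385188100/127947 ≈ 4.3436e+12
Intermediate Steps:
(-2026579 + c(-277))*(-2143037 + A(-860, -1000)/(-255894)) = (-2026579 - 277)*(-2143037 - 1753/(-255894)) = -2026856*(-2143037 - 1753*(-1/255894)) = -2026856*(-2143037 + 1753/255894) = -2026856*(-548390308325/255894) = 555754093385188100/127947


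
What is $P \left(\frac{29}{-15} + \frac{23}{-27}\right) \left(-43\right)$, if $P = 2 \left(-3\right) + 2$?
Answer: $- \frac{64672}{135} \approx -479.05$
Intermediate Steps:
$P = -4$ ($P = -6 + 2 = -4$)
$P \left(\frac{29}{-15} + \frac{23}{-27}\right) \left(-43\right) = - 4 \left(\frac{29}{-15} + \frac{23}{-27}\right) \left(-43\right) = - 4 \left(29 \left(- \frac{1}{15}\right) + 23 \left(- \frac{1}{27}\right)\right) \left(-43\right) = - 4 \left(- \frac{29}{15} - \frac{23}{27}\right) \left(-43\right) = \left(-4\right) \left(- \frac{376}{135}\right) \left(-43\right) = \frac{1504}{135} \left(-43\right) = - \frac{64672}{135}$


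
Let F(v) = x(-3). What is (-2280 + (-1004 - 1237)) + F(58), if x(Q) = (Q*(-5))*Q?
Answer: -4566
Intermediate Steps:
x(Q) = -5*Q² (x(Q) = (-5*Q)*Q = -5*Q²)
F(v) = -45 (F(v) = -5*(-3)² = -5*9 = -45)
(-2280 + (-1004 - 1237)) + F(58) = (-2280 + (-1004 - 1237)) - 45 = (-2280 - 2241) - 45 = -4521 - 45 = -4566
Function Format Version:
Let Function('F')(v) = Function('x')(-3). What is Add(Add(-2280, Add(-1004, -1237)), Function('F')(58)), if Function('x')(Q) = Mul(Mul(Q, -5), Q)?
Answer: -4566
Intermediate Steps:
Function('x')(Q) = Mul(-5, Pow(Q, 2)) (Function('x')(Q) = Mul(Mul(-5, Q), Q) = Mul(-5, Pow(Q, 2)))
Function('F')(v) = -45 (Function('F')(v) = Mul(-5, Pow(-3, 2)) = Mul(-5, 9) = -45)
Add(Add(-2280, Add(-1004, -1237)), Function('F')(58)) = Add(Add(-2280, Add(-1004, -1237)), -45) = Add(Add(-2280, -2241), -45) = Add(-4521, -45) = -4566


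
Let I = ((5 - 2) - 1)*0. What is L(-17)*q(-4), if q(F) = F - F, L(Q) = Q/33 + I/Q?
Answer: 0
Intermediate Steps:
I = 0 (I = (3 - 1)*0 = 2*0 = 0)
L(Q) = Q/33 (L(Q) = Q/33 + 0/Q = Q*(1/33) + 0 = Q/33 + 0 = Q/33)
q(F) = 0
L(-17)*q(-4) = ((1/33)*(-17))*0 = -17/33*0 = 0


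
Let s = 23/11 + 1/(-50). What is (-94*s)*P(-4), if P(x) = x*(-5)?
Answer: -214132/55 ≈ -3893.3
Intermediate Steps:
P(x) = -5*x
s = 1139/550 (s = 23*(1/11) + 1*(-1/50) = 23/11 - 1/50 = 1139/550 ≈ 2.0709)
(-94*s)*P(-4) = (-94*1139/550)*(-5*(-4)) = -53533/275*20 = -214132/55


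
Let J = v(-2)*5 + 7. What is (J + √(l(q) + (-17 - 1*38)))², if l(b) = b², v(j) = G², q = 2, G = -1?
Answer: (12 + I*√51)² ≈ 93.0 + 171.39*I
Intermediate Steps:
v(j) = 1 (v(j) = (-1)² = 1)
J = 12 (J = 1*5 + 7 = 5 + 7 = 12)
(J + √(l(q) + (-17 - 1*38)))² = (12 + √(2² + (-17 - 1*38)))² = (12 + √(4 + (-17 - 38)))² = (12 + √(4 - 55))² = (12 + √(-51))² = (12 + I*√51)²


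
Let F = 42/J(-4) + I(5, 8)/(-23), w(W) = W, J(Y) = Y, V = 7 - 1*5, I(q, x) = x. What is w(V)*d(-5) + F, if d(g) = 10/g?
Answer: -683/46 ≈ -14.848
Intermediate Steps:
V = 2 (V = 7 - 5 = 2)
F = -499/46 (F = 42/(-4) + 8/(-23) = 42*(-¼) + 8*(-1/23) = -21/2 - 8/23 = -499/46 ≈ -10.848)
w(V)*d(-5) + F = 2*(10/(-5)) - 499/46 = 2*(10*(-⅕)) - 499/46 = 2*(-2) - 499/46 = -4 - 499/46 = -683/46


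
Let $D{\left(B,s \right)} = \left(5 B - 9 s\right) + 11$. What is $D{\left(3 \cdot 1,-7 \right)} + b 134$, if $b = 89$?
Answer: $12015$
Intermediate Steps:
$D{\left(B,s \right)} = 11 - 9 s + 5 B$ ($D{\left(B,s \right)} = \left(- 9 s + 5 B\right) + 11 = 11 - 9 s + 5 B$)
$D{\left(3 \cdot 1,-7 \right)} + b 134 = \left(11 - -63 + 5 \cdot 3 \cdot 1\right) + 89 \cdot 134 = \left(11 + 63 + 5 \cdot 3\right) + 11926 = \left(11 + 63 + 15\right) + 11926 = 89 + 11926 = 12015$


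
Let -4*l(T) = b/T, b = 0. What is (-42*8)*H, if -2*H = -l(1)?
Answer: 0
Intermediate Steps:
l(T) = 0 (l(T) = -0/T = -1/4*0 = 0)
H = 0 (H = -(-1)*0/2 = -1/2*0 = 0)
(-42*8)*H = -42*8*0 = -7*48*0 = -336*0 = 0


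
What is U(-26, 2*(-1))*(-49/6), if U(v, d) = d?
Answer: 49/3 ≈ 16.333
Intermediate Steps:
U(-26, 2*(-1))*(-49/6) = (2*(-1))*(-49/6) = -(-98)/6 = -2*(-49/6) = 49/3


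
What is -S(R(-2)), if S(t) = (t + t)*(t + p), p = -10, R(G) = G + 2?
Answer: 0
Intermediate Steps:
R(G) = 2 + G
S(t) = 2*t*(-10 + t) (S(t) = (t + t)*(t - 10) = (2*t)*(-10 + t) = 2*t*(-10 + t))
-S(R(-2)) = -2*(2 - 2)*(-10 + (2 - 2)) = -2*0*(-10 + 0) = -2*0*(-10) = -1*0 = 0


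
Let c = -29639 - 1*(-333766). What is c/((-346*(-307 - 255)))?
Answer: 304127/194452 ≈ 1.5640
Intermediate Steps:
c = 304127 (c = -29639 + 333766 = 304127)
c/((-346*(-307 - 255))) = 304127/((-346*(-307 - 255))) = 304127/((-346*(-562))) = 304127/194452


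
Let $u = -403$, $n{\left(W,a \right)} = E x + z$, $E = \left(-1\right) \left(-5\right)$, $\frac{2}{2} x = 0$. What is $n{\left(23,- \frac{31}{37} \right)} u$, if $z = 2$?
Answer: $-806$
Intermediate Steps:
$x = 0$
$E = 5$
$n{\left(W,a \right)} = 2$ ($n{\left(W,a \right)} = 5 \cdot 0 + 2 = 0 + 2 = 2$)
$n{\left(23,- \frac{31}{37} \right)} u = 2 \left(-403\right) = -806$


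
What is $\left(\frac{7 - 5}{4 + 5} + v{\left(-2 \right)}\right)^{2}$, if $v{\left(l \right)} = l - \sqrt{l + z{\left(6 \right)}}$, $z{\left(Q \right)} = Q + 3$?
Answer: $\frac{823}{81} + \frac{32 \sqrt{7}}{9} \approx 19.568$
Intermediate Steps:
$z{\left(Q \right)} = 3 + Q$
$v{\left(l \right)} = l - \sqrt{9 + l}$ ($v{\left(l \right)} = l - \sqrt{l + \left(3 + 6\right)} = l - \sqrt{l + 9} = l - \sqrt{9 + l}$)
$\left(\frac{7 - 5}{4 + 5} + v{\left(-2 \right)}\right)^{2} = \left(\frac{7 - 5}{4 + 5} - \left(2 + \sqrt{9 - 2}\right)\right)^{2} = \left(\frac{2}{9} - \left(2 + \sqrt{7}\right)\right)^{2} = \left(- \frac{16}{9} - \sqrt{7}\right)^{2}$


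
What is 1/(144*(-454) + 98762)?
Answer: 1/33386 ≈ 2.9953e-5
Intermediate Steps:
1/(144*(-454) + 98762) = 1/(-65376 + 98762) = 1/33386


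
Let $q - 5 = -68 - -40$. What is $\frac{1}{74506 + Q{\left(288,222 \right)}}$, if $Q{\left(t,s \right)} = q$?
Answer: $\frac{1}{74483} \approx 1.3426 \cdot 10^{-5}$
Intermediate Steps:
$q = -23$ ($q = 5 - 28 = -23$)
$Q{\left(t,s \right)} = -23$
$\frac{1}{74506 + Q{\left(288,222 \right)}} = \frac{1}{74506 - 23} = \frac{1}{74483}$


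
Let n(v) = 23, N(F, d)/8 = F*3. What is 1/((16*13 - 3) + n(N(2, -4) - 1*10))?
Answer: 1/228 ≈ 0.0043860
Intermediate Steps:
N(F, d) = 24*F (N(F, d) = 8*(F*3) = 8*(3*F) = 24*F)
1/((16*13 - 3) + n(N(2, -4) - 1*10)) = 1/((16*13 - 3) + 23) = 1/((208 - 3) + 23) = 1/(205 + 23) = 1/228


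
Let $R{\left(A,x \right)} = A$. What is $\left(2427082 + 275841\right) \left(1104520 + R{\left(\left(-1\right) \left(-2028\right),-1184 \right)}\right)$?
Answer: $2990914039804$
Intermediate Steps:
$\left(2427082 + 275841\right) \left(1104520 + R{\left(\left(-1\right) \left(-2028\right),-1184 \right)}\right) = \left(2427082 + 275841\right) \left(1104520 - -2028\right) = 2702923 \left(1104520 + 2028\right) = 2702923 \cdot 1106548 = 2990914039804$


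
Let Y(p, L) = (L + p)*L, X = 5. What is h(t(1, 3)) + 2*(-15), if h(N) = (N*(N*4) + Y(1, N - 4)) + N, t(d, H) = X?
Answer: 77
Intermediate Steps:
t(d, H) = 5
Y(p, L) = L*(L + p)
h(N) = N + 4*N² + (-4 + N)*(-3 + N) (h(N) = (N*(N*4) + (N - 4)*((N - 4) + 1)) + N = (N*(4*N) + (-4 + N)*((-4 + N) + 1)) + N = (4*N² + (-4 + N)*(-3 + N)) + N = N + 4*N² + (-4 + N)*(-3 + N))
h(t(1, 3)) + 2*(-15) = (12 - 6*5 + 5*5²) + 2*(-15) = (12 - 30 + 5*25) - 30 = (12 - 30 + 125) - 30 = 107 - 30 = 77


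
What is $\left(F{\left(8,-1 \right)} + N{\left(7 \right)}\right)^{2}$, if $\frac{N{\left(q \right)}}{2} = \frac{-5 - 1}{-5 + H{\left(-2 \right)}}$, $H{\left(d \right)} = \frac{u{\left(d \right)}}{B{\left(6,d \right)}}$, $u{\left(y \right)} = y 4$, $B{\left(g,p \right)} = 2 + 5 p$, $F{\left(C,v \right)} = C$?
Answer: $121$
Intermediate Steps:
$u{\left(y \right)} = 4 y$
$H{\left(d \right)} = \frac{4 d}{2 + 5 d}$
$N{\left(q \right)} = 3$ ($N{\left(q \right)} = 2 \frac{-5 - 1}{-5 + 4 \left(-2\right) \frac{1}{2 + 5 \left(-2\right)}} = 2 \left(- \frac{6}{-5 + 4 \left(-2\right) \frac{1}{2 - 10}}\right) = 2 \left(- \frac{6}{-5 + 4 \left(-2\right) \frac{1}{-8}}\right) = 2 \left(- \frac{6}{-5 + 4 \left(-2\right) \left(- \frac{1}{8}\right)}\right) = 2 \left(- \frac{6}{-5 + 1}\right) = 2 \left(- \frac{6}{-4}\right) = 2 \left(\left(-6\right) \left(- \frac{1}{4}\right)\right) = 2 \cdot \frac{3}{2} = 3$)
$\left(F{\left(8,-1 \right)} + N{\left(7 \right)}\right)^{2} = \left(8 + 3\right)^{2} = 11^{2} = 121$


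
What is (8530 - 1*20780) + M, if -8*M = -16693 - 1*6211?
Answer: -9387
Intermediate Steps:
M = 2863 (M = -(-16693 - 1*6211)/8 = -(-16693 - 6211)/8 = -⅛*(-22904) = 2863)
(8530 - 1*20780) + M = (8530 - 1*20780) + 2863 = (8530 - 20780) + 2863 = -12250 + 2863 = -9387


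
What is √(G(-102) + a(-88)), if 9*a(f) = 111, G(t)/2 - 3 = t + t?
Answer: I*√3507/3 ≈ 19.74*I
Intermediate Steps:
G(t) = 6 + 4*t (G(t) = 6 + 2*(t + t) = 6 + 2*(2*t) = 6 + 4*t)
a(f) = 37/3 (a(f) = (⅑)*111 = 37/3)
√(G(-102) + a(-88)) = √((6 + 4*(-102)) + 37/3) = √((6 - 408) + 37/3) = √(-402 + 37/3) = √(-1169/3) = I*√3507/3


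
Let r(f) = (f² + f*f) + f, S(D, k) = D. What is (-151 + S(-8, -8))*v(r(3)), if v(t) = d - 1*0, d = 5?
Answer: -795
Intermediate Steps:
r(f) = f + 2*f² (r(f) = (f² + f²) + f = 2*f² + f = f + 2*f²)
v(t) = 5 (v(t) = 5 - 1*0 = 5 + 0 = 5)
(-151 + S(-8, -8))*v(r(3)) = (-151 - 8)*5 = -159*5 = -795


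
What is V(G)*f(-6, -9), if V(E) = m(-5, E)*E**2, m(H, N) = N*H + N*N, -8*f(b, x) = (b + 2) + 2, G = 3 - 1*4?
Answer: 3/2 ≈ 1.5000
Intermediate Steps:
G = -1 (G = 3 - 4 = -1)
f(b, x) = -1/2 - b/8 (f(b, x) = -((b + 2) + 2)/8 = -((2 + b) + 2)/8 = -(4 + b)/8 = -1/2 - b/8)
m(H, N) = N**2 + H*N (m(H, N) = H*N + N**2 = N**2 + H*N)
V(E) = E**3*(-5 + E) (V(E) = (E*(-5 + E))*E**2 = E**3*(-5 + E))
V(G)*f(-6, -9) = ((-1)**3*(-5 - 1))*(-1/2 - 1/8*(-6)) = (-1*(-6))*(-1/2 + 3/4) = 6*(1/4) = 3/2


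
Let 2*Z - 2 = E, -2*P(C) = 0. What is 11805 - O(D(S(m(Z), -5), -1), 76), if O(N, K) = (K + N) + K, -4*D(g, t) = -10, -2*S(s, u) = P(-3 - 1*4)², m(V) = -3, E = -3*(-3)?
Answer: 23301/2 ≈ 11651.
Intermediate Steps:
P(C) = 0 (P(C) = -½*0 = 0)
E = 9
Z = 11/2 (Z = 1 + (½)*9 = 1 + 9/2 = 11/2 ≈ 5.5000)
S(s, u) = 0 (S(s, u) = -½*0² = -½*0 = 0)
D(g, t) = 5/2 (D(g, t) = -¼*(-10) = 5/2)
O(N, K) = N + 2*K
11805 - O(D(S(m(Z), -5), -1), 76) = 11805 - (5/2 + 2*76) = 11805 - (5/2 + 152) = 11805 - 1*309/2 = 11805 - 309/2 = 23301/2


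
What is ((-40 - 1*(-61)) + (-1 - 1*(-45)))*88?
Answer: 5720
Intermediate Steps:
((-40 - 1*(-61)) + (-1 - 1*(-45)))*88 = ((-40 + 61) + (-1 + 45))*88 = (21 + 44)*88 = 65*88 = 5720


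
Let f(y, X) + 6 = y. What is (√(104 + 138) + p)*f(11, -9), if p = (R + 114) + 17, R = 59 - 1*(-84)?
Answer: 1370 + 55*√2 ≈ 1447.8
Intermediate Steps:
R = 143 (R = 59 + 84 = 143)
f(y, X) = -6 + y
p = 274 (p = (143 + 114) + 17 = 257 + 17 = 274)
(√(104 + 138) + p)*f(11, -9) = (√(104 + 138) + 274)*(-6 + 11) = (√242 + 274)*5 = (11*√2 + 274)*5 = (274 + 11*√2)*5 = 1370 + 55*√2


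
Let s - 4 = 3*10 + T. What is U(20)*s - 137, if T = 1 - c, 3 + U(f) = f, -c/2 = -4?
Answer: 322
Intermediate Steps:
c = 8 (c = -2*(-4) = 8)
U(f) = -3 + f
T = -7 (T = 1 - 1*8 = 1 - 8 = -7)
s = 27 (s = 4 + (3*10 - 7) = 4 + (30 - 7) = 4 + 23 = 27)
U(20)*s - 137 = (-3 + 20)*27 - 137 = 17*27 - 137 = 459 - 137 = 322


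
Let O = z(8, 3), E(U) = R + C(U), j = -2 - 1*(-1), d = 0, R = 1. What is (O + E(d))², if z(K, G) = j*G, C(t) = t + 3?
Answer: 1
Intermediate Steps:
C(t) = 3 + t
j = -1 (j = -2 + 1 = -1)
z(K, G) = -G
E(U) = 4 + U (E(U) = 1 + (3 + U) = 4 + U)
O = -3 (O = -1*3 = -3)
(O + E(d))² = (-3 + (4 + 0))² = (-3 + 4)² = 1² = 1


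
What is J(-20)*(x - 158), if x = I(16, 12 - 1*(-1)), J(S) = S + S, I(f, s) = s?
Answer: 5800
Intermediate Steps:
J(S) = 2*S
x = 13 (x = 12 - 1*(-1) = 12 + 1 = 13)
J(-20)*(x - 158) = (2*(-20))*(13 - 158) = -40*(-145) = 5800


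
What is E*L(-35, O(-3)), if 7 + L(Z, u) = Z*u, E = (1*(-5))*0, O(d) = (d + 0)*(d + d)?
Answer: 0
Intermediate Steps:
O(d) = 2*d² (O(d) = d*(2*d) = 2*d²)
E = 0 (E = -5*0 = 0)
L(Z, u) = -7 + Z*u
E*L(-35, O(-3)) = 0*(-7 - 70*(-3)²) = 0*(-7 - 70*9) = 0*(-7 - 35*18) = 0*(-7 - 630) = 0*(-637) = 0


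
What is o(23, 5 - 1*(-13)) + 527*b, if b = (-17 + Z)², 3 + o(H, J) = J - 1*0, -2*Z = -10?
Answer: 75903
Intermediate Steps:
Z = 5 (Z = -½*(-10) = 5)
o(H, J) = -3 + J (o(H, J) = -3 + (J - 1*0) = -3 + (J + 0) = -3 + J)
b = 144 (b = (-17 + 5)² = (-12)² = 144)
o(23, 5 - 1*(-13)) + 527*b = (-3 + (5 - 1*(-13))) + 527*144 = (-3 + (5 + 13)) + 75888 = (-3 + 18) + 75888 = 15 + 75888 = 75903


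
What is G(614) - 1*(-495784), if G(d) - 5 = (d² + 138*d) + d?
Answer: 958131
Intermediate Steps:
G(d) = 5 + d² + 139*d (G(d) = 5 + ((d² + 138*d) + d) = 5 + (d² + 139*d) = 5 + d² + 139*d)
G(614) - 1*(-495784) = (5 + 614² + 139*614) - 1*(-495784) = (5 + 376996 + 85346) + 495784 = 462347 + 495784 = 958131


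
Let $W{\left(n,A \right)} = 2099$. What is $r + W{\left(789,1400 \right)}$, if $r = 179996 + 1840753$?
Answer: $2022848$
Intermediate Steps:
$r = 2020749$
$r + W{\left(789,1400 \right)} = 2020749 + 2099 = 2022848$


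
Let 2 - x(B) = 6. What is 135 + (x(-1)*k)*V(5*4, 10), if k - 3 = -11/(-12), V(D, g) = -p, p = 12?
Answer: 323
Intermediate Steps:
x(B) = -4 (x(B) = 2 - 1*6 = 2 - 6 = -4)
V(D, g) = -12 (V(D, g) = -1*12 = -12)
k = 47/12 (k = 3 - 11/(-12) = 3 - 11*(-1/12) = 3 + 11/12 = 47/12 ≈ 3.9167)
135 + (x(-1)*k)*V(5*4, 10) = 135 - 4*47/12*(-12) = 135 - 47/3*(-12) = 135 + 188 = 323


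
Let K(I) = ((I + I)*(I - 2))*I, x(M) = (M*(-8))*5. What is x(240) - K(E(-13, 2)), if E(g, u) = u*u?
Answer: -9664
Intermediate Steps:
x(M) = -40*M (x(M) = -8*M*5 = -40*M)
E(g, u) = u²
K(I) = 2*I²*(-2 + I) (K(I) = ((2*I)*(-2 + I))*I = (2*I*(-2 + I))*I = 2*I²*(-2 + I))
x(240) - K(E(-13, 2)) = -40*240 - 2*(2²)²*(-2 + 2²) = -9600 - 2*4²*(-2 + 4) = -9600 - 2*16*2 = -9600 - 1*64 = -9600 - 64 = -9664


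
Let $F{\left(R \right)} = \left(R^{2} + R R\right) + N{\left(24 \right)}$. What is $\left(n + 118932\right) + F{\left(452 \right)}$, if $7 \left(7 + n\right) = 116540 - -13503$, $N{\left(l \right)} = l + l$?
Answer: $\frac{3823110}{7} \approx 5.4616 \cdot 10^{5}$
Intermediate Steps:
$N{\left(l \right)} = 2 l$
$F{\left(R \right)} = 48 + 2 R^{2}$ ($F{\left(R \right)} = \left(R^{2} + R R\right) + 2 \cdot 24 = \left(R^{2} + R^{2}\right) + 48 = 2 R^{2} + 48 = 48 + 2 R^{2}$)
$n = \frac{129994}{7}$ ($n = -7 + \frac{116540 - -13503}{7} = -7 + \frac{116540 + 13503}{7} = -7 + \frac{1}{7} \cdot 130043 = -7 + \frac{130043}{7} = \frac{129994}{7} \approx 18571.0$)
$\left(n + 118932\right) + F{\left(452 \right)} = \left(\frac{129994}{7} + 118932\right) + \left(48 + 2 \cdot 452^{2}\right) = \frac{962518}{7} + \left(48 + 2 \cdot 204304\right) = \frac{962518}{7} + \left(48 + 408608\right) = \frac{962518}{7} + 408656 = \frac{3823110}{7}$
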